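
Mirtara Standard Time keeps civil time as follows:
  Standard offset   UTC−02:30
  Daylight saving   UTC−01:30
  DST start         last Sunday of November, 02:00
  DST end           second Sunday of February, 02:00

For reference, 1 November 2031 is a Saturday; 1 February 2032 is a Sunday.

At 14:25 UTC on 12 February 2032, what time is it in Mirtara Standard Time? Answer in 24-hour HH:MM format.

11:55

1 November 2031 is a Saturday, so Sundays fall on 2, 9, 16, 23, 30; the last is November 30.
1 February 2032 is a Sunday, so the first Sunday is February 1 and the second is February 8.
At the standard offset (UTC−02:30), 14:25 UTC − 2h30m = 11:55 Mirtara Standard Time standard time.
The standard-time date in Mirtara Standard Time, 12 February 2032, is outside the daylight-saving period (30 November 2031 – 8 February 2032), so Mirtara Standard Time is on standard time, UTC−02:30.
14:25 UTC − 2h30m = 11:55 local.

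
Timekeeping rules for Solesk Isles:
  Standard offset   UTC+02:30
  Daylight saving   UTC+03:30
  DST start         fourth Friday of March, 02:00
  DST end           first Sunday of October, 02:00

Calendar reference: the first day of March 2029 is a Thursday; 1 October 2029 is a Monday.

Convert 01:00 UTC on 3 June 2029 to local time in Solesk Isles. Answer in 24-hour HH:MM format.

1 March 2029 is a Thursday, so the first Friday is March 2 and the fourth is March 23.
1 October 2029 is a Monday, so the first Sunday is October 7.
At the standard offset (UTC+02:30), 01:00 UTC + 2h30m = 03:30 Solesk Isles standard time.
Daylight saving runs 23 March – 7 October; the standard-time date in Solesk Isles, 3 June 2029, is inside that window, so Solesk Isles is at UTC+03:30.
01:00 UTC + 3h30m = 04:30 local.

04:30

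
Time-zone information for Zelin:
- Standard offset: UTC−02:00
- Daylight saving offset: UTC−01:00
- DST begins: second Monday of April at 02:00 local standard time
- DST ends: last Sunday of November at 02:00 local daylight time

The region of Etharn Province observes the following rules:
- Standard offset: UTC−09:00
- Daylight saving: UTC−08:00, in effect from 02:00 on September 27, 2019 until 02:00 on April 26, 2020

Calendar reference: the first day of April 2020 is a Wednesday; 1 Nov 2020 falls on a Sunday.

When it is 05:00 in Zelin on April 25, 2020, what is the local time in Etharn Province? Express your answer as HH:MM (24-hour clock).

1 April 2020 is a Wednesday, so the first Monday is April 6 and the second is April 13.
1 November 2020 is a Sunday, so Sundays fall on 1, 8, 15, 22, 29; the last is November 29.
April 25, 2020 lies within the daylight-saving period (13 April – 29 November), so Zelin is on daylight time, UTC−01:00.
05:00 Zelin + 1h = 06:00 UTC.
At the standard offset (UTC−09:00), 06:00 UTC − 9h = 21:00 Etharn Province standard time (rolling into the previous day, 24 April 2020).
Daylight saving runs 27 September 2019 – 26 April 2020; the standard-time date in Etharn Province, April 24, 2020, is inside that window, so Etharn Province is at UTC−08:00.
06:00 UTC − 8h = 22:00 Etharn Province (rolling into the previous day, 24 April 2020).

22:00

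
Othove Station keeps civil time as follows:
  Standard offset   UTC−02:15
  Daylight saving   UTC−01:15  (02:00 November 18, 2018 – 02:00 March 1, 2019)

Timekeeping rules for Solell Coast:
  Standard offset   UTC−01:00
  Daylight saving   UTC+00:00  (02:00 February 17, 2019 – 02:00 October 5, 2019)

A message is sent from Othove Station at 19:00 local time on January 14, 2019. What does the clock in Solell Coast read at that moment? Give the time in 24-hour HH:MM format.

January 14, 2019 lies within the daylight-saving period (18 November 2018 – 1 March 2019), so Othove Station is on daylight time, UTC−01:15.
19:00 Othove Station + 1h15m = 20:15 UTC.
At the standard offset (UTC−01:00), 20:15 UTC − 1h = 19:15 Solell Coast standard time.
The standard-time date in Solell Coast, January 14, 2019, does not fall between 17 February and 5 October, so daylight saving is not in effect and Solell Coast is at UTC−01:00.
20:15 UTC − 1h = 19:15 Solell Coast.

19:15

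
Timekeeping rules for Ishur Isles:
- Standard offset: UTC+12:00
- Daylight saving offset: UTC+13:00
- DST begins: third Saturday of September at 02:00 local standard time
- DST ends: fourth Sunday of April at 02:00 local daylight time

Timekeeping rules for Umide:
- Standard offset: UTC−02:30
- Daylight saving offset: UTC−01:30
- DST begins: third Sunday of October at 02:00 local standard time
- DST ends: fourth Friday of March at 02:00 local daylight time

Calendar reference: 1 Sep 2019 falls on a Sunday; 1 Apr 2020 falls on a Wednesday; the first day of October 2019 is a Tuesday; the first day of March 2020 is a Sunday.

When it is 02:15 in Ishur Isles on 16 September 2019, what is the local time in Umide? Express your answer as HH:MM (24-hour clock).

11:45

1 September 2019 is a Sunday, so the first Saturday is September 7 and the third is September 21.
1 April 2020 is a Wednesday, so the first Sunday is April 5 and the fourth is April 26.
16 September 2019 is outside the daylight-saving period (21 September 2019 – 26 April 2020), so Ishur Isles is on standard time, UTC+12:00.
02:15 Ishur Isles − 12h = 14:15 UTC (rolling into the previous day, 15 September 2019).
1 October 2019 is a Tuesday, so the first Sunday is October 6 and the third is October 20.
1 March 2020 is a Sunday, so the first Friday is March 6 and the fourth is March 27.
At the standard offset (UTC−02:30), 14:15 UTC − 2h30m = 11:45 Umide standard time.
The standard-time date in Umide, 15 September 2019, does not fall between 20 October 2019 and 27 March 2020, so daylight saving is not in effect and Umide is at UTC−02:30.
14:15 UTC − 2h30m = 11:45 Umide.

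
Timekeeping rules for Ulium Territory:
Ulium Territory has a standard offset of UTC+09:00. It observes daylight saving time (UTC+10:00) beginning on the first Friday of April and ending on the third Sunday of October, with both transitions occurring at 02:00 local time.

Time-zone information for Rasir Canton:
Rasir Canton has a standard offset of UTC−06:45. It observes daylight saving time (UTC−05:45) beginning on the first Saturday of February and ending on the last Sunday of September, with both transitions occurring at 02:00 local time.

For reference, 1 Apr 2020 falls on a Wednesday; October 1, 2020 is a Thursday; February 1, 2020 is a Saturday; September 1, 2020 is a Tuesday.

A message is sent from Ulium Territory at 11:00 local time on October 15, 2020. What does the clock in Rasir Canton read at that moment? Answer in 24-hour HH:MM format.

18:15

1 April 2020 is a Wednesday, so the first Friday is April 3.
1 October 2020 is a Thursday, so the first Sunday is October 4 and the third is October 18.
October 15, 2020 lies within the daylight-saving period (3 April – 18 October), so Ulium Territory is on daylight time, UTC+10:00.
11:00 Ulium Territory − 10h = 01:00 UTC.
1 February 2020 is a Saturday, so the first Saturday is February 1.
1 September 2020 is a Tuesday, so Sundays fall on 6, 13, 20, 27; the last is September 27.
At the standard offset (UTC−06:45), 01:00 UTC − 6h45m = 18:15 Rasir Canton standard time (rolling into the previous day, 14 October 2020).
The standard-time date in Rasir Canton, October 14, 2020, is outside the daylight-saving period (1 February – 27 September), so Rasir Canton is on standard time, UTC−06:45.
01:00 UTC − 6h45m = 18:15 Rasir Canton (rolling into the previous day, 14 October 2020).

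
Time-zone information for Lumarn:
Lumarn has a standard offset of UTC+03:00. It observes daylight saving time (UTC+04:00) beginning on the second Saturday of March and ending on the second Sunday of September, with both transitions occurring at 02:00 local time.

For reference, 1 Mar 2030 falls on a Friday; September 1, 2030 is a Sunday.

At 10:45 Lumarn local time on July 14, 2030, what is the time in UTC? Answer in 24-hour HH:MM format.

06:45

1 March 2030 is a Friday, so the first Saturday is March 2 and the second is March 9.
1 September 2030 is a Sunday, so the first Sunday is September 1 and the second is September 8.
Daylight saving runs 9 March – 8 September; July 14, 2030 is inside that window, so Lumarn is at UTC+04:00.
10:45 local − 4h = 06:45 UTC.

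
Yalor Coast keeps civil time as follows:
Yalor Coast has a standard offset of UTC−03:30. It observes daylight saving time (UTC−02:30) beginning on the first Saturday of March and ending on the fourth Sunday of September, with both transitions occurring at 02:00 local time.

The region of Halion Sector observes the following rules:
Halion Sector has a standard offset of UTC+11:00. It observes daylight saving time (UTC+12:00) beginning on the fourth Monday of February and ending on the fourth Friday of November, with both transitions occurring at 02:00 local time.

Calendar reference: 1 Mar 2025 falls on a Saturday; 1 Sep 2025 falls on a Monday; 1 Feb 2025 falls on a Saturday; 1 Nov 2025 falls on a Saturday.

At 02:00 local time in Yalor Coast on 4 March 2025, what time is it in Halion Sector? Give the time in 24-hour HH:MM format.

1 March 2025 is a Saturday, so the first Saturday is March 1.
1 September 2025 is a Monday, so the first Sunday is September 7 and the fourth is September 28.
4 March 2025 lies within the daylight-saving period (1 March – 28 September), so Yalor Coast is on daylight time, UTC−02:30.
02:00 Yalor Coast + 2h30m = 04:30 UTC.
1 February 2025 is a Saturday, so the first Monday is February 3 and the fourth is February 24.
1 November 2025 is a Saturday, so the first Friday is November 7 and the fourth is November 28.
At the standard offset (UTC+11:00), 04:30 UTC + 11h = 15:30 Halion Sector standard time.
The standard-time date in Halion Sector, 4 March 2025, falls between 24 February and 28 November, so daylight saving is in effect and Halion Sector is at UTC+12:00.
04:30 UTC + 12h = 16:30 Halion Sector.

16:30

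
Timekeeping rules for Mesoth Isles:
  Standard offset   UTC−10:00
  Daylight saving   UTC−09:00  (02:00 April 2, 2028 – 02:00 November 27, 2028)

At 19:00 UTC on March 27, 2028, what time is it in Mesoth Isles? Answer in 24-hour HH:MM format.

09:00

At the standard offset (UTC−10:00), 19:00 UTC − 10h = 09:00 Mesoth Isles standard time.
Daylight saving runs 2 April – 27 November; the standard-time date in Mesoth Isles, March 27, 2028, is outside that window, so Mesoth Isles is on standard time at UTC−10:00.
19:00 UTC − 10h = 09:00 local.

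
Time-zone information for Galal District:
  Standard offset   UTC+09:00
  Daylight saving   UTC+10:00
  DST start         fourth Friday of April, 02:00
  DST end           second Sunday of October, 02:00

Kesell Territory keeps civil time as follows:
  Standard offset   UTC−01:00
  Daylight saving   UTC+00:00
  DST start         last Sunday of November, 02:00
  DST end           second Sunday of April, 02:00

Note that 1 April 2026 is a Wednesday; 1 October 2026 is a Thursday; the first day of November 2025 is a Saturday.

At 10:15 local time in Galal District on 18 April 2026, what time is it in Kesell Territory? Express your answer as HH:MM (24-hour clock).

1 April 2026 is a Wednesday, so the first Friday is April 3 and the fourth is April 24.
1 October 2026 is a Thursday, so the first Sunday is October 4 and the second is October 11.
18 April 2026 does not fall between 24 April and 11 October, so daylight saving is not in effect and Galal District is at UTC+09:00.
10:15 Galal District − 9h = 01:15 UTC.
1 November 2025 is a Saturday, so Sundays fall on 2, 9, 16, 23, 30; the last is November 30.
1 April 2026 is a Wednesday, so the first Sunday is April 5 and the second is April 12.
At the standard offset (UTC−01:00), 01:15 UTC − 1h = 00:15 Kesell Territory standard time.
The standard-time date in Kesell Territory, 18 April 2026, does not fall between 30 November 2025 and 12 April 2026, so daylight saving is not in effect and Kesell Territory is at UTC−01:00.
01:15 UTC − 1h = 00:15 Kesell Territory.

00:15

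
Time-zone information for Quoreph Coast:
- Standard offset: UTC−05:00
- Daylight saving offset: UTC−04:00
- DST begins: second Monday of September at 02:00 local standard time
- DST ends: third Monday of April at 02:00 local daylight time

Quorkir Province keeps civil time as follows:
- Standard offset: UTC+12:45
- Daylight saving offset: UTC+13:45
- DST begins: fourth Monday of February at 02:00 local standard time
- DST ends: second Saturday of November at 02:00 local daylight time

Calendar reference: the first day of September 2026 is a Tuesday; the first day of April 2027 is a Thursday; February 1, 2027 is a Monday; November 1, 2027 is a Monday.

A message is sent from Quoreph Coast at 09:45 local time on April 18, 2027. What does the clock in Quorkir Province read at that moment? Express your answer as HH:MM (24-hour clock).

03:30

1 September 2026 is a Tuesday, so the first Monday is September 7 and the second is September 14.
1 April 2027 is a Thursday, so the first Monday is April 5 and the third is April 19.
April 18, 2027 lies within the daylight-saving period (14 September 2026 – 19 April 2027), so Quoreph Coast is on daylight time, UTC−04:00.
09:45 Quoreph Coast + 4h = 13:45 UTC.
1 February 2027 is a Monday, so the first Monday is February 1 and the fourth is February 22.
1 November 2027 is a Monday, so the first Saturday is November 6 and the second is November 13.
At the standard offset (UTC+12:45), 13:45 UTC + 12h45m = 02:30 Quorkir Province standard time (rolling into the next day, 19 April 2027).
The standard-time date in Quorkir Province, April 19, 2027, lies within the daylight-saving period (22 February – 13 November), so Quorkir Province is on daylight time, UTC+13:45.
13:45 UTC + 13h45m = 03:30 Quorkir Province (rolling into the next day, 19 April 2027).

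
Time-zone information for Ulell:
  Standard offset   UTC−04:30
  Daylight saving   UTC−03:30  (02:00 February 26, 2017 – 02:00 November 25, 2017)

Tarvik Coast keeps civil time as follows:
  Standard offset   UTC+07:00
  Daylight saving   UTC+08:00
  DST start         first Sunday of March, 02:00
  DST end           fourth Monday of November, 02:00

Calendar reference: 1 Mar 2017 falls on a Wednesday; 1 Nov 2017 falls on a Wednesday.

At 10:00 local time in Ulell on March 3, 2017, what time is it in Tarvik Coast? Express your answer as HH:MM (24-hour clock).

March 3, 2017 falls between 26 February and 25 November, so daylight saving is in effect and Ulell is at UTC−03:30.
10:00 Ulell + 3h30m = 13:30 UTC.
1 March 2017 is a Wednesday, so the first Sunday is March 5.
1 November 2017 is a Wednesday, so the first Monday is November 6 and the fourth is November 27.
At the standard offset (UTC+07:00), 13:30 UTC + 7h = 20:30 Tarvik Coast standard time.
The standard-time date in Tarvik Coast, March 3, 2017, is outside the daylight-saving period (5 March – 27 November), so Tarvik Coast is on standard time, UTC+07:00.
13:30 UTC + 7h = 20:30 Tarvik Coast.

20:30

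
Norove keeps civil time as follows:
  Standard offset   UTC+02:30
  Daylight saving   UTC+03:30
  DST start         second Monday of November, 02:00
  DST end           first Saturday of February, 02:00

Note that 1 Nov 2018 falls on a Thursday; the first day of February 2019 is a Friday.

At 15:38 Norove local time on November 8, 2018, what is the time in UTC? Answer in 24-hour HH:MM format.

13:08

1 November 2018 is a Thursday, so the first Monday is November 5 and the second is November 12.
1 February 2019 is a Friday, so the first Saturday is February 2.
November 8, 2018 does not fall between 12 November 2018 and 2 February 2019, so daylight saving is not in effect and Norove is at UTC+02:30.
15:38 local − 2h30m = 13:08 UTC.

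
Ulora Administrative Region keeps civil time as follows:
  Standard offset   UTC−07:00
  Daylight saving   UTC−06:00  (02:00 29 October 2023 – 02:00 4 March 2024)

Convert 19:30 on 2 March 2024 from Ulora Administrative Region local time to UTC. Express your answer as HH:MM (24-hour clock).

01:30

2 March 2024 lies within the daylight-saving period (29 October 2023 – 4 March 2024), so Ulora Administrative Region is on daylight time, UTC−06:00.
19:30 local + 6h = 01:30 UTC (rolling into the next day, 3 March 2024).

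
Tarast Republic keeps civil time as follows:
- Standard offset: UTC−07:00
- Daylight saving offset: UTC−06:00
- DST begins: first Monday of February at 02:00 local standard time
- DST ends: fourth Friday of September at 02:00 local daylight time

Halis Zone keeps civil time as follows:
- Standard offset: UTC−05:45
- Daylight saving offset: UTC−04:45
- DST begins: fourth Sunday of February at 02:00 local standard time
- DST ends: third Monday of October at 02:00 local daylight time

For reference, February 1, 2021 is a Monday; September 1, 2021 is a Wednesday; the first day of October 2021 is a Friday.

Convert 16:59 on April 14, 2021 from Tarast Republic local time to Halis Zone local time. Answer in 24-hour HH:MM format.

1 February 2021 is a Monday, so the first Monday is February 1.
1 September 2021 is a Wednesday, so the first Friday is September 3 and the fourth is September 24.
Daylight saving runs 1 February – 24 September; April 14, 2021 is inside that window, so Tarast Republic is at UTC−06:00.
16:59 Tarast Republic + 6h = 22:59 UTC.
1 February 2021 is a Monday, so the first Sunday is February 7 and the fourth is February 28.
1 October 2021 is a Friday, so the first Monday is October 4 and the third is October 18.
At the standard offset (UTC−05:45), 22:59 UTC − 5h45m = 17:14 Halis Zone standard time.
The standard-time date in Halis Zone, April 14, 2021, lies within the daylight-saving period (28 February – 18 October), so Halis Zone is on daylight time, UTC−04:45.
22:59 UTC − 4h45m = 18:14 Halis Zone.

18:14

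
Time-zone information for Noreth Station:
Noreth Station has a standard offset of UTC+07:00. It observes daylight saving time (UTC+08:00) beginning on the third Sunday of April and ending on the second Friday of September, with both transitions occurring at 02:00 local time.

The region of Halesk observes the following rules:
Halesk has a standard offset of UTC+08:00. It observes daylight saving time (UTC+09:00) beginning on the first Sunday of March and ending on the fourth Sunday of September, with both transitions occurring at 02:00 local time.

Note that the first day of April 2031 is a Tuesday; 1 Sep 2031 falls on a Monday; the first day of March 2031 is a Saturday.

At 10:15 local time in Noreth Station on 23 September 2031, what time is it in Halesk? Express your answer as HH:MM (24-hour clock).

1 April 2031 is a Tuesday, so the first Sunday is April 6 and the third is April 20.
1 September 2031 is a Monday, so the first Friday is September 5 and the second is September 12.
23 September 2031 does not fall between 20 April and 12 September, so daylight saving is not in effect and Noreth Station is at UTC+07:00.
10:15 Noreth Station − 7h = 03:15 UTC.
1 March 2031 is a Saturday, so the first Sunday is March 2.
1 September 2031 is a Monday, so the first Sunday is September 7 and the fourth is September 28.
At the standard offset (UTC+08:00), 03:15 UTC + 8h = 11:15 Halesk standard time.
The standard-time date in Halesk, 23 September 2031, falls between 2 March and 28 September, so daylight saving is in effect and Halesk is at UTC+09:00.
03:15 UTC + 9h = 12:15 Halesk.

12:15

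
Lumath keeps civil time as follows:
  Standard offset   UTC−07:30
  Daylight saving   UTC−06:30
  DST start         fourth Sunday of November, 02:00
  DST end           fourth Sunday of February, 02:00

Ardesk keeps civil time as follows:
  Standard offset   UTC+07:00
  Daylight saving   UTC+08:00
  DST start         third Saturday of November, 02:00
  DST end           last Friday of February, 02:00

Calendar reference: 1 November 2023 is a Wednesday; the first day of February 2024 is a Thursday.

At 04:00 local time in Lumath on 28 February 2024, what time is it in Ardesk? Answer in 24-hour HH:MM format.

1 November 2023 is a Wednesday, so the first Sunday is November 5 and the fourth is November 26.
1 February 2024 is a Thursday, so the first Sunday is February 4 and the fourth is February 25.
28 February 2024 does not fall between 26 November 2023 and 25 February 2024, so daylight saving is not in effect and Lumath is at UTC−07:30.
04:00 Lumath + 7h30m = 11:30 UTC.
1 November 2023 is a Wednesday, so the first Saturday is November 4 and the third is November 18.
1 February 2024 is a Thursday, so Fridays fall on 2, 9, 16, 23; the last is February 23.
At the standard offset (UTC+07:00), 11:30 UTC + 7h = 18:30 Ardesk standard time.
The standard-time date in Ardesk, 28 February 2024, is outside the daylight-saving period (18 November 2023 – 23 February 2024), so Ardesk is on standard time, UTC+07:00.
11:30 UTC + 7h = 18:30 Ardesk.

18:30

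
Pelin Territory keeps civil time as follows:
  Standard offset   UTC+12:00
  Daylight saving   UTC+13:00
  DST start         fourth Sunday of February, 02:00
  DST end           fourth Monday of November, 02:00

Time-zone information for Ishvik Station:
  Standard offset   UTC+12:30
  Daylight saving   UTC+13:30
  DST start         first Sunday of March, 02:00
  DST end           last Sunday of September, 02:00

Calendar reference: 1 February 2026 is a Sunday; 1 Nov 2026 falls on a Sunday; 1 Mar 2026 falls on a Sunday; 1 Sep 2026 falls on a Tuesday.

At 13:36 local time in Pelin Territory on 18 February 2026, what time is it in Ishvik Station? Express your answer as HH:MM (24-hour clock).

1 February 2026 is a Sunday, so the first Sunday is February 1 and the fourth is February 22.
1 November 2026 is a Sunday, so the first Monday is November 2 and the fourth is November 23.
18 February 2026 is outside the daylight-saving period (22 February – 23 November), so Pelin Territory is on standard time, UTC+12:00.
13:36 Pelin Territory − 12h = 01:36 UTC.
1 March 2026 is a Sunday, so the first Sunday is March 1.
1 September 2026 is a Tuesday, so Sundays fall on 6, 13, 20, 27; the last is September 27.
At the standard offset (UTC+12:30), 01:36 UTC + 12h30m = 14:06 Ishvik Station standard time.
Daylight saving runs 1 March – 27 September; the standard-time date in Ishvik Station, 18 February 2026, is outside that window, so Ishvik Station is on standard time at UTC+12:30.
01:36 UTC + 12h30m = 14:06 Ishvik Station.

14:06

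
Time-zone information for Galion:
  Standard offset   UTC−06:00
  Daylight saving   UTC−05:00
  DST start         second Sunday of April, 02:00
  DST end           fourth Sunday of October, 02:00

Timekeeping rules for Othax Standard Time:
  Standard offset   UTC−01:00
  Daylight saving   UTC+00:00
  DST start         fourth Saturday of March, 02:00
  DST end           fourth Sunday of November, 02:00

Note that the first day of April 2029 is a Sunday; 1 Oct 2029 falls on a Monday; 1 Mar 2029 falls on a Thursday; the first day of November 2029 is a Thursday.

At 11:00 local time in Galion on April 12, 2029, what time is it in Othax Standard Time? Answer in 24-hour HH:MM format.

1 April 2029 is a Sunday, so the first Sunday is April 1 and the second is April 8.
1 October 2029 is a Monday, so the first Sunday is October 7 and the fourth is October 28.
April 12, 2029 falls between 8 April and 28 October, so daylight saving is in effect and Galion is at UTC−05:00.
11:00 Galion + 5h = 16:00 UTC.
1 March 2029 is a Thursday, so the first Saturday is March 3 and the fourth is March 24.
1 November 2029 is a Thursday, so the first Sunday is November 4 and the fourth is November 25.
At the standard offset (UTC−01:00), 16:00 UTC − 1h = 15:00 Othax Standard Time standard time.
Daylight saving runs 24 March – 25 November; the standard-time date in Othax Standard Time, April 12, 2029, is inside that window, so Othax Standard Time is at UTC+00:00.
16:00 UTC + 0h = 16:00 Othax Standard Time.

16:00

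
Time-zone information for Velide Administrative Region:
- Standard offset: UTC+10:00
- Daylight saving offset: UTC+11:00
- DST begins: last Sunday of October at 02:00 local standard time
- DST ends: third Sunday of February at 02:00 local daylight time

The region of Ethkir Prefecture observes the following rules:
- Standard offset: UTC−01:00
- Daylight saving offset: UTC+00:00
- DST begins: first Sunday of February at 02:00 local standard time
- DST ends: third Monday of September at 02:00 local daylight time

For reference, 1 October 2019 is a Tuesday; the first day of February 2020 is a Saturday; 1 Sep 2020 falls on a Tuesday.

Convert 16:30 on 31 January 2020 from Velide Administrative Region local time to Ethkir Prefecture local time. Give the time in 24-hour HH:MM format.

1 October 2019 is a Tuesday, so Sundays fall on 6, 13, 20, 27; the last is October 27.
1 February 2020 is a Saturday, so the first Sunday is February 2 and the third is February 16.
31 January 2020 lies within the daylight-saving period (27 October 2019 – 16 February 2020), so Velide Administrative Region is on daylight time, UTC+11:00.
16:30 Velide Administrative Region − 11h = 05:30 UTC.
1 February 2020 is a Saturday, so the first Sunday is February 2.
1 September 2020 is a Tuesday, so the first Monday is September 7 and the third is September 21.
At the standard offset (UTC−01:00), 05:30 UTC − 1h = 04:30 Ethkir Prefecture standard time.
The standard-time date in Ethkir Prefecture, 31 January 2020, is outside the daylight-saving period (2 February – 21 September), so Ethkir Prefecture is on standard time, UTC−01:00.
05:30 UTC − 1h = 04:30 Ethkir Prefecture.

04:30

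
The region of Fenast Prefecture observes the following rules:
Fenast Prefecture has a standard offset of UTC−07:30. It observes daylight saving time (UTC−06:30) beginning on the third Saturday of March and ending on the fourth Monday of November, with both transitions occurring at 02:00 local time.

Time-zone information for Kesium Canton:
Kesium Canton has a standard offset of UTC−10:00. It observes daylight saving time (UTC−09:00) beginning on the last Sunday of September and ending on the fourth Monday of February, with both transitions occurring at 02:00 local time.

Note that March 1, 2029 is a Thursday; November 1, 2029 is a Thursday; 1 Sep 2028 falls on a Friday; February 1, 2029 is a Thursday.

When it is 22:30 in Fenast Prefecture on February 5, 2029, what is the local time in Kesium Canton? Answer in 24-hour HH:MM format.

21:00

1 March 2029 is a Thursday, so the first Saturday is March 3 and the third is March 17.
1 November 2029 is a Thursday, so the first Monday is November 5 and the fourth is November 26.
February 5, 2029 does not fall between 17 March and 26 November, so daylight saving is not in effect and Fenast Prefecture is at UTC−07:30.
22:30 Fenast Prefecture + 7h30m = 06:00 UTC (rolling into the next day, 6 February 2029).
1 September 2028 is a Friday, so Sundays fall on 3, 10, 17, 24; the last is September 24.
1 February 2029 is a Thursday, so the first Monday is February 5 and the fourth is February 26.
At the standard offset (UTC−10:00), 06:00 UTC − 10h = 20:00 Kesium Canton standard time (rolling into the previous day, 5 February 2029).
Daylight saving runs 24 September 2028 – 26 February 2029; the standard-time date in Kesium Canton, February 5, 2029, is inside that window, so Kesium Canton is at UTC−09:00.
06:00 UTC − 9h = 21:00 Kesium Canton (rolling into the previous day, 5 February 2029).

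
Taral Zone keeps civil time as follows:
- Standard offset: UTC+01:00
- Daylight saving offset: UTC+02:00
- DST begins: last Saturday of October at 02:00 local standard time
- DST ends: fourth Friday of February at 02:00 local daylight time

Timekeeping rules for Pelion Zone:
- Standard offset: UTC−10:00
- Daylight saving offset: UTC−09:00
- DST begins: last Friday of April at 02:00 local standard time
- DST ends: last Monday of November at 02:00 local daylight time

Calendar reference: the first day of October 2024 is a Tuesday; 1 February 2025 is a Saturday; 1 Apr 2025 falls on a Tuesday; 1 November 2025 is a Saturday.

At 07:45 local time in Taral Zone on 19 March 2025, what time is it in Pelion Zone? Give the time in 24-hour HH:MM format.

20:45

1 October 2024 is a Tuesday, so Saturdays fall on 5, 12, 19, 26; the last is October 26.
1 February 2025 is a Saturday, so the first Friday is February 7 and the fourth is February 28.
19 March 2025 is outside the daylight-saving period (26 October 2024 – 28 February 2025), so Taral Zone is on standard time, UTC+01:00.
07:45 Taral Zone − 1h = 06:45 UTC.
1 April 2025 is a Tuesday, so Fridays fall on 4, 11, 18, 25; the last is April 25.
1 November 2025 is a Saturday, so Mondays fall on 3, 10, 17, 24; the last is November 24.
At the standard offset (UTC−10:00), 06:45 UTC − 10h = 20:45 Pelion Zone standard time (rolling into the previous day, 18 March 2025).
The standard-time date in Pelion Zone, 18 March 2025, is outside the daylight-saving period (25 April – 24 November), so Pelion Zone is on standard time, UTC−10:00.
06:45 UTC − 10h = 20:45 Pelion Zone (rolling into the previous day, 18 March 2025).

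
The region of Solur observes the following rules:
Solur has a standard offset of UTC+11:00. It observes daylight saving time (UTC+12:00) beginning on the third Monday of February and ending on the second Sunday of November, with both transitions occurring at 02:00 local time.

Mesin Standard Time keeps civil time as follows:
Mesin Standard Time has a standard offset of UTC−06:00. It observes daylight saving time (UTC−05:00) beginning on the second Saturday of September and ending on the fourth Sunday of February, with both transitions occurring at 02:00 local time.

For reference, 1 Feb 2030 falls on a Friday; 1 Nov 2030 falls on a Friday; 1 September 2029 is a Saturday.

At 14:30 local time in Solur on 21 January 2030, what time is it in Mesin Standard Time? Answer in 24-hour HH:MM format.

1 February 2030 is a Friday, so the first Monday is February 4 and the third is February 18.
1 November 2030 is a Friday, so the first Sunday is November 3 and the second is November 10.
21 January 2030 does not fall between 18 February and 10 November, so daylight saving is not in effect and Solur is at UTC+11:00.
14:30 Solur − 11h = 03:30 UTC.
1 September 2029 is a Saturday, so the first Saturday is September 1 and the second is September 8.
1 February 2030 is a Friday, so the first Sunday is February 3 and the fourth is February 24.
At the standard offset (UTC−06:00), 03:30 UTC − 6h = 21:30 Mesin Standard Time standard time (rolling into the previous day, 20 January 2030).
The standard-time date in Mesin Standard Time, 20 January 2030, lies within the daylight-saving period (8 September 2029 – 24 February 2030), so Mesin Standard Time is on daylight time, UTC−05:00.
03:30 UTC − 5h = 22:30 Mesin Standard Time (rolling into the previous day, 20 January 2030).

22:30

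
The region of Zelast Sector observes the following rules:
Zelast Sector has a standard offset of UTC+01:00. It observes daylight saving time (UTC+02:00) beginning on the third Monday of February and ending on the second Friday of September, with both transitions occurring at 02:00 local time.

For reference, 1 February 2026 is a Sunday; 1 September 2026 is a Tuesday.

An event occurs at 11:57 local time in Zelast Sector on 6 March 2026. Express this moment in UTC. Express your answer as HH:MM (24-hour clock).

1 February 2026 is a Sunday, so the first Monday is February 2 and the third is February 16.
1 September 2026 is a Tuesday, so the first Friday is September 4 and the second is September 11.
6 March 2026 lies within the daylight-saving period (16 February – 11 September), so Zelast Sector is on daylight time, UTC+02:00.
11:57 local − 2h = 09:57 UTC.

09:57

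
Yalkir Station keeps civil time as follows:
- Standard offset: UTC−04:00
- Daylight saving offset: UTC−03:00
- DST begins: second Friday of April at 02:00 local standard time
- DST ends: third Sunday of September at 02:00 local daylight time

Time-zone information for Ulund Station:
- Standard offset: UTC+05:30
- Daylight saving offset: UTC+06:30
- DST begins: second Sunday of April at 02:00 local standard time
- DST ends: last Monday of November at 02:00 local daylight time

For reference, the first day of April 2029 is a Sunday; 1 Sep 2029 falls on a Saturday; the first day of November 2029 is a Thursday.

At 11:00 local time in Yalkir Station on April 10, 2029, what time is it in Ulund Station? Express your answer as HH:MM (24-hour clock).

1 April 2029 is a Sunday, so the first Friday is April 6 and the second is April 13.
1 September 2029 is a Saturday, so the first Sunday is September 2 and the third is September 16.
April 10, 2029 does not fall between 13 April and 16 September, so daylight saving is not in effect and Yalkir Station is at UTC−04:00.
11:00 Yalkir Station + 4h = 15:00 UTC.
1 April 2029 is a Sunday, so the first Sunday is April 1 and the second is April 8.
1 November 2029 is a Thursday, so Mondays fall on 5, 12, 19, 26; the last is November 26.
At the standard offset (UTC+05:30), 15:00 UTC + 5h30m = 20:30 Ulund Station standard time.
The standard-time date in Ulund Station, April 10, 2029, falls between 8 April and 26 November, so daylight saving is in effect and Ulund Station is at UTC+06:30.
15:00 UTC + 6h30m = 21:30 Ulund Station.

21:30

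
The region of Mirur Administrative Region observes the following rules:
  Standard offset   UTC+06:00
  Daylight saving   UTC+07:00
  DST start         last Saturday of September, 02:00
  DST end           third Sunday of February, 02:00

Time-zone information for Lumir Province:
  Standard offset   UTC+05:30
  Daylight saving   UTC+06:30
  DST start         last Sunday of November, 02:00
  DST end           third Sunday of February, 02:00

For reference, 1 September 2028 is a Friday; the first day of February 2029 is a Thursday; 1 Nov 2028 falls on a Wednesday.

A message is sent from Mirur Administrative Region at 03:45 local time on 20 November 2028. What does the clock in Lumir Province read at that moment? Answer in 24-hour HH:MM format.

1 September 2028 is a Friday, so Saturdays fall on 2, 9, 16, 23, 30; the last is September 30.
1 February 2029 is a Thursday, so the first Sunday is February 4 and the third is February 18.
Daylight saving runs 30 September 2028 – 18 February 2029; 20 November 2028 is inside that window, so Mirur Administrative Region is at UTC+07:00.
03:45 Mirur Administrative Region − 7h = 20:45 UTC (rolling into the previous day, 19 November 2028).
1 November 2028 is a Wednesday, so Sundays fall on 5, 12, 19, 26; the last is November 26.
1 February 2029 is a Thursday, so the first Sunday is February 4 and the third is February 18.
At the standard offset (UTC+05:30), 20:45 UTC + 5h30m = 02:15 Lumir Province standard time (rolling into the next day, 20 November 2028).
The standard-time date in Lumir Province, 20 November 2028, does not fall between 26 November 2028 and 18 February 2029, so daylight saving is not in effect and Lumir Province is at UTC+05:30.
20:45 UTC + 5h30m = 02:15 Lumir Province (rolling into the next day, 20 November 2028).

02:15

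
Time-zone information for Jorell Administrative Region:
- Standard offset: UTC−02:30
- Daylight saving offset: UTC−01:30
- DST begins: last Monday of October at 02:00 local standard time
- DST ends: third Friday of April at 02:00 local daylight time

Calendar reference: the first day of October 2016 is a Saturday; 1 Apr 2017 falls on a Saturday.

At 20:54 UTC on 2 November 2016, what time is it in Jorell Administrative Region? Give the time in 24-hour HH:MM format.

19:24

1 October 2016 is a Saturday, so Mondays fall on 3, 10, 17, 24, 31; the last is October 31.
1 April 2017 is a Saturday, so the first Friday is April 7 and the third is April 21.
At the standard offset (UTC−02:30), 20:54 UTC − 2h30m = 18:24 Jorell Administrative Region standard time.
Daylight saving runs 31 October 2016 – 21 April 2017; the standard-time date in Jorell Administrative Region, 2 November 2016, is inside that window, so Jorell Administrative Region is at UTC−01:30.
20:54 UTC − 1h30m = 19:24 local.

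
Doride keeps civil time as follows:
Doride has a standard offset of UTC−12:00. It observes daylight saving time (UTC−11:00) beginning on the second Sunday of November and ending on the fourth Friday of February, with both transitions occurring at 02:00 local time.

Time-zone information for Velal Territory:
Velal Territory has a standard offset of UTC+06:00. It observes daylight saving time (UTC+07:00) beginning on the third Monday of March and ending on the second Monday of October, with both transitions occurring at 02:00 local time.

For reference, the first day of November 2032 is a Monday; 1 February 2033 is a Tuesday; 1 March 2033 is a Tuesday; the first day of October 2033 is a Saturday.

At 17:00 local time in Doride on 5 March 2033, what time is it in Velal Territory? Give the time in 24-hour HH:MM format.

1 November 2032 is a Monday, so the first Sunday is November 7 and the second is November 14.
1 February 2033 is a Tuesday, so the first Friday is February 4 and the fourth is February 25.
Daylight saving runs 14 November 2032 – 25 February 2033; 5 March 2033 is outside that window, so Doride is on standard time at UTC−12:00.
17:00 Doride + 12h = 05:00 UTC (rolling into the next day, 6 March 2033).
1 March 2033 is a Tuesday, so the first Monday is March 7 and the third is March 21.
1 October 2033 is a Saturday, so the first Monday is October 3 and the second is October 10.
At the standard offset (UTC+06:00), 05:00 UTC + 6h = 11:00 Velal Territory standard time.
Daylight saving runs 21 March – 10 October; the standard-time date in Velal Territory, 6 March 2033, is outside that window, so Velal Territory is on standard time at UTC+06:00.
05:00 UTC + 6h = 11:00 Velal Territory.

11:00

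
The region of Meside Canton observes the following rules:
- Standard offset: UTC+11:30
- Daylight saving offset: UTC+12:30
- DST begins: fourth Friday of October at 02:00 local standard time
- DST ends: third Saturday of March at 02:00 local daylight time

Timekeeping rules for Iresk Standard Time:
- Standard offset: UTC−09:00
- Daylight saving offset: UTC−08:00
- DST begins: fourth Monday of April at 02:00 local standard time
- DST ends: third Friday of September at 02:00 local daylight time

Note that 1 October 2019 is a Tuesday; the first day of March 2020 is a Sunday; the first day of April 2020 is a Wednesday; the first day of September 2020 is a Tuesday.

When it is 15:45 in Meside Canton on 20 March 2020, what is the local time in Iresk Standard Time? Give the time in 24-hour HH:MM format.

1 October 2019 is a Tuesday, so the first Friday is October 4 and the fourth is October 25.
1 March 2020 is a Sunday, so the first Saturday is March 7 and the third is March 21.
20 March 2020 lies within the daylight-saving period (25 October 2019 – 21 March 2020), so Meside Canton is on daylight time, UTC+12:30.
15:45 Meside Canton − 12h30m = 03:15 UTC.
1 April 2020 is a Wednesday, so the first Monday is April 6 and the fourth is April 27.
1 September 2020 is a Tuesday, so the first Friday is September 4 and the third is September 18.
At the standard offset (UTC−09:00), 03:15 UTC − 9h = 18:15 Iresk Standard Time standard time (rolling into the previous day, 19 March 2020).
The standard-time date in Iresk Standard Time, 19 March 2020, is outside the daylight-saving period (27 April – 18 September), so Iresk Standard Time is on standard time, UTC−09:00.
03:15 UTC − 9h = 18:15 Iresk Standard Time (rolling into the previous day, 19 March 2020).

18:15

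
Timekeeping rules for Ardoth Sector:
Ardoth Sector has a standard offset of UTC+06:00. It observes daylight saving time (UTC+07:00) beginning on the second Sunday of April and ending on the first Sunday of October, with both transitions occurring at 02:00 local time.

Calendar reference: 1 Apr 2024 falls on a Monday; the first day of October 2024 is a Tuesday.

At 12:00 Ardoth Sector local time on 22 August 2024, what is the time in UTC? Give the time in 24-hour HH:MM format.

05:00

1 April 2024 is a Monday, so the first Sunday is April 7 and the second is April 14.
1 October 2024 is a Tuesday, so the first Sunday is October 6.
Daylight saving runs 14 April – 6 October; 22 August 2024 is inside that window, so Ardoth Sector is at UTC+07:00.
12:00 local − 7h = 05:00 UTC.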